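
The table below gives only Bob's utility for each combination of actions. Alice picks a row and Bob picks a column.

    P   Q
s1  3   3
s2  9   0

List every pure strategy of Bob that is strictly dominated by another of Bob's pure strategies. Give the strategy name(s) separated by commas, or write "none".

none

P is not dominated — it holds its own against Q at s1 (3=3).
Nothing dominates Q: P at s1 (3=3).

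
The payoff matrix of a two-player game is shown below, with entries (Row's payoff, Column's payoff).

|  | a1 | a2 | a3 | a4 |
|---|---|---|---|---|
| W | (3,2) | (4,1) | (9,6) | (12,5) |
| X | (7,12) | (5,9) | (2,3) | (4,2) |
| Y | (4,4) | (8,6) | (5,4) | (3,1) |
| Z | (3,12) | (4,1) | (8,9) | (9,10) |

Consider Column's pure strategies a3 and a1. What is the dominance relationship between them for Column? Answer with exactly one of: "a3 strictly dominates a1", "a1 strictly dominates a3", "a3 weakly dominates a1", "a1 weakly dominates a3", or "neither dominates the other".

Compare a3 to a1 across each choice by Row: W: 6>2, X: 3<12, Y: 4=4, Z: 9<12.
a3 does better at W but worse at X, Z; neither strategy dominates the other.

neither dominates the other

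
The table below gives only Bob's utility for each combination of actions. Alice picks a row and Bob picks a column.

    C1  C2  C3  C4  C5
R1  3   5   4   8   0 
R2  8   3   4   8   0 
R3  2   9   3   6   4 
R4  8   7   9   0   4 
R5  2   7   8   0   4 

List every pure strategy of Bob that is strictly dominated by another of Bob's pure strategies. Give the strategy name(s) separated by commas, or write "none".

C1 is not dominated — it holds its own against C2 at R2 (8>3); C3 at R2 (8>4); C4 at R2 (8=8); C5 at R1 (3>0).
C2: no other strategy beats it everywhere (C1 at R1 (5>3); C3 at R1 (5>4); C4 at R3 (9>6); C5 at R1 (5>0)).
C3 is not dominated — it holds its own against C1 at R1 (4>3); C2 at R2 (4>3); C4 at R4 (9>0); C5 at R1 (4>0).
Nothing dominates C4: C1 at R1 (8>3); C2 at R1 (8>5); C3 at R1 (8>4); C5 at R1 (8>0).
C2 strictly dominates C5 — R1: 5>0, R2: 3>0, R3: 9>4, R4: 7>4, R5: 7>4.

C5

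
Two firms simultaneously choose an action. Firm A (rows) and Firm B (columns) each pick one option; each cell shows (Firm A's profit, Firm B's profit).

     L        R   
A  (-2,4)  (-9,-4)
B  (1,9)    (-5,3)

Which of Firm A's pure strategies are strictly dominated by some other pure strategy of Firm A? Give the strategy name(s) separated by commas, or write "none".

A

A is strictly dominated by B (L: 1>-2, R: -5>-9).
B is not dominated — it holds its own against A at L (1>-2).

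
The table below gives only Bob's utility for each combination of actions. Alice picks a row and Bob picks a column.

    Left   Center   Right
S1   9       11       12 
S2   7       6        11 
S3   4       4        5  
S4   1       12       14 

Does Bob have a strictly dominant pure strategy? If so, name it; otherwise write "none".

Right vs Left: S1: 12>9, S2: 11>7, S3: 5>4, S4: 14>1.
Right vs Center: S1: 12>11, S2: 11>6, S3: 5>4, S4: 14>12.
Right strictly beats every other strategy against every opponent action, so it is strictly dominant.

Right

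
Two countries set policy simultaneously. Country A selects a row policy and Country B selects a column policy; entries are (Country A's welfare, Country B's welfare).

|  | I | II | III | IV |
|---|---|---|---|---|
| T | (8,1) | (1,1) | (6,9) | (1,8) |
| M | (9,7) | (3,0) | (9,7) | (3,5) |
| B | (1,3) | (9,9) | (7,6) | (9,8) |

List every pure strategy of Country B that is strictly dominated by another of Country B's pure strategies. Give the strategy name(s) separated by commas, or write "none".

I: no other strategy beats it everywhere (II at T (1=1); III at M (7=7); IV at M (7>5)).
II is not dominated — it holds its own against I at T (1=1); III at B (9>6); IV at B (9>8).
III: no other strategy beats it everywhere (I at T (9>1); II at T (9>1); IV at T (9>8)).
IV is not dominated — it holds its own against I at T (8>1); II at T (8>1); III at B (8>6).

none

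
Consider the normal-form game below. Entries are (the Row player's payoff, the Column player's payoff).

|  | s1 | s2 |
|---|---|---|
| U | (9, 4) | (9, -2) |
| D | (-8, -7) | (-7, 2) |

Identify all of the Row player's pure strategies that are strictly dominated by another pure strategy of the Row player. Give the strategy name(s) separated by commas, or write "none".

U: no other strategy beats it everywhere (D at s1 (9>-8)).
D: dominated, since U does at least as well everywhere (s1: 9>-8, s2: 9>-7).

D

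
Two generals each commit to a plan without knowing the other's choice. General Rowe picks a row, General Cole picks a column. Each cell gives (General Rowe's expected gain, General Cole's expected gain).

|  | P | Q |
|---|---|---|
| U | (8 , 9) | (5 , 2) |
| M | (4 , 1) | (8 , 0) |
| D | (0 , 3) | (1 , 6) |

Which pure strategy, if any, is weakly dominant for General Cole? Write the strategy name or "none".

P fails to dominate Q at D (3<6).
Q fails to dominate P at U (2<9).
No single strategy dominates all the others.

none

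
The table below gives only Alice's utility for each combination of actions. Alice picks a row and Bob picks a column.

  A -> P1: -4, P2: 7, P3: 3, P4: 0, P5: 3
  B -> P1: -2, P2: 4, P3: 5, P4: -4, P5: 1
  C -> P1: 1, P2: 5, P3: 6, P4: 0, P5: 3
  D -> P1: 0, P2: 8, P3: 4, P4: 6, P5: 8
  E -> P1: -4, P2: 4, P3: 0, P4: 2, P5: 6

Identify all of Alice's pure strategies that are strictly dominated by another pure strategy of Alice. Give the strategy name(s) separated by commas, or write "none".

D strictly dominates A — P1: 0>-4, P2: 8>7, P3: 4>3, P4: 6>0, P5: 8>3.
B: dominated, since C does at least as well everywhere (P1: 1>-2, P2: 5>4, P3: 6>5, P4: 0>-4, P5: 3>1).
Nothing dominates C: A at P1 (1>-4); B at P1 (1>-2); D at P1 (1>0); E at P1 (1>-4).
Nothing dominates D: A at P1 (0>-4); B at P1 (0>-2); C at P2 (8>5); E at P1 (0>-4).
D strictly dominates E — P1: 0>-4, P2: 8>4, P3: 4>0, P4: 6>2, P5: 8>6.

A, B, E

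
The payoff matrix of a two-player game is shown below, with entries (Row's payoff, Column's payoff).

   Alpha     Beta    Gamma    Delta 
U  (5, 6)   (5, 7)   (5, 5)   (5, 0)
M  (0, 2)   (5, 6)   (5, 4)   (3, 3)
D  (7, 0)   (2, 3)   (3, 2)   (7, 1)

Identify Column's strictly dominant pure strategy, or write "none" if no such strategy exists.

Beta

Beta vs Alpha: U: 7>6, M: 6>2, D: 3>0.
Beta vs Gamma: U: 7>5, M: 6>4, D: 3>2.
Beta vs Delta: U: 7>0, M: 6>3, D: 3>1.
Beta strictly beats every other strategy against every opponent action, so it is strictly dominant.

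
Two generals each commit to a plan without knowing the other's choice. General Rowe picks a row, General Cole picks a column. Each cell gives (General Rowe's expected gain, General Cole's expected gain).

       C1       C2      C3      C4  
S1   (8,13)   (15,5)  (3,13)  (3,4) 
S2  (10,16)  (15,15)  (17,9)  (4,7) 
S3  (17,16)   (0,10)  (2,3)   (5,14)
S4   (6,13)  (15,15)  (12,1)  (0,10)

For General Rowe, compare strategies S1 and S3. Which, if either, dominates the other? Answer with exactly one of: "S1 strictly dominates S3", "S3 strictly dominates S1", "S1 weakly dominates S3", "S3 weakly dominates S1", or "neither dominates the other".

neither dominates the other

Compare S1 to S3 across each choice by General Cole: C1: 8<17, C2: 15>0, C3: 3>2, C4: 3<5.
S1 does better at C2, C3 but worse at C1, C4; neither strategy dominates the other.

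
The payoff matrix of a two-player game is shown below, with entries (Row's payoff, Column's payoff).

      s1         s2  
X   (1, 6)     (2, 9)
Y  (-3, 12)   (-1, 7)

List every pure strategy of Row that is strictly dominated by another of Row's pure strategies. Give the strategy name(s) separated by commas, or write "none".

Y

X: no other strategy beats it everywhere (Y at s1 (1>-3)).
Y is strictly dominated by X (s1: 1>-3, s2: 2>-1).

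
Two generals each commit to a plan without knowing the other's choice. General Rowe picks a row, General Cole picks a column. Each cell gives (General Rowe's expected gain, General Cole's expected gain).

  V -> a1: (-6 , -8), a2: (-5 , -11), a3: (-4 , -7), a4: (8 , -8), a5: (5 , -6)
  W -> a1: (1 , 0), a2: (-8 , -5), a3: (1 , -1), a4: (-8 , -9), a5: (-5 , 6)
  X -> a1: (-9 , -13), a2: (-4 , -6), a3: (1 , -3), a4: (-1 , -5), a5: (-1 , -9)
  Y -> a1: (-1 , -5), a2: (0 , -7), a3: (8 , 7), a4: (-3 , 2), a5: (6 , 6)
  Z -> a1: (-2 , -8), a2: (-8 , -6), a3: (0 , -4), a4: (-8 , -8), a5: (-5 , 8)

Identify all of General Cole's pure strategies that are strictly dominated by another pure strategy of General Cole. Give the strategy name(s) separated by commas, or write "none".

a1 is strictly dominated by a5 (V: -6>-8, W: 6>0, X: -9>-13, Y: 6>-5, Z: 8>-8).
a2 is strictly dominated by a3 (V: -7>-11, W: -1>-5, X: -3>-6, Y: 7>-7, Z: -4>-6).
a3: no other strategy beats it everywhere (a1 at V (-7>-8); a2 at V (-7>-11); a4 at V (-7>-8); a5 at X (-3>-9)).
a4: dominated, since a3 does at least as well everywhere (V: -7>-8, W: -1>-9, X: -3>-5, Y: 7>2, Z: -4>-8).
Nothing dominates a5: a1 at V (-6>-8); a2 at V (-6>-11); a3 at V (-6>-7); a4 at V (-6>-8).

a1, a2, a4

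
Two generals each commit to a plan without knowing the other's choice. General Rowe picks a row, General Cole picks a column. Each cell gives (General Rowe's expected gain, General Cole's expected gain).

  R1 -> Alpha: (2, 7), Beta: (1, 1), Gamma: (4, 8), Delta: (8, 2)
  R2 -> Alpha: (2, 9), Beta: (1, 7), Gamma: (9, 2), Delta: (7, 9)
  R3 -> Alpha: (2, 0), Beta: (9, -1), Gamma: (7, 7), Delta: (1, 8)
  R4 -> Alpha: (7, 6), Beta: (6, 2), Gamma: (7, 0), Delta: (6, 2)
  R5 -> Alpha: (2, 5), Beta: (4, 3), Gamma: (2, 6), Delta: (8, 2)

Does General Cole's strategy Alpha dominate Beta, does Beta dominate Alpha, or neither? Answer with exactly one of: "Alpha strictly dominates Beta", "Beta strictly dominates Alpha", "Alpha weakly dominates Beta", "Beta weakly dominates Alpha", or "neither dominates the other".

Alpha strictly dominates Beta

Compare Alpha to Beta across every action of General Rowe: R1: 7>1, R2: 9>7, R3: 0>-1, R4: 6>2, R5: 5>3.
Every comparison favours Alpha, so Alpha strictly dominates Beta.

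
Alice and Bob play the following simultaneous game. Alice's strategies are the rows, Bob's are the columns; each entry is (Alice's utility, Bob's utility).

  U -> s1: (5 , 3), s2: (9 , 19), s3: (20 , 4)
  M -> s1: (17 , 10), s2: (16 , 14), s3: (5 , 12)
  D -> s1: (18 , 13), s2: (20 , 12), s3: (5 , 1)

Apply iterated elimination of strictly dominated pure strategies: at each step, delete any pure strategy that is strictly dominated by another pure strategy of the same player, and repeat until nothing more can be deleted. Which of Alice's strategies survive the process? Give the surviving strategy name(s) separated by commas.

D

Bob's strategy s3 is strictly dominated by s2 (U: 19>4, M: 14>12, D: 12>1) and is removed.
For Alice, M strictly dominates U on the remaining columns (s1: 17>5, s2: 16>9); eliminate U.
Row M is eliminated: D beats it against every remaining column (s1: 18>17, s2: 20>16).
For Bob, s1 strictly dominates s2 on the remaining rows (D: 13>12); eliminate s2.
Among the remaining strategies, none is strictly dominated by another pure strategy of the same player, so the elimination stops.
Surviving strategies — Alice: {D}; Bob: {s1}.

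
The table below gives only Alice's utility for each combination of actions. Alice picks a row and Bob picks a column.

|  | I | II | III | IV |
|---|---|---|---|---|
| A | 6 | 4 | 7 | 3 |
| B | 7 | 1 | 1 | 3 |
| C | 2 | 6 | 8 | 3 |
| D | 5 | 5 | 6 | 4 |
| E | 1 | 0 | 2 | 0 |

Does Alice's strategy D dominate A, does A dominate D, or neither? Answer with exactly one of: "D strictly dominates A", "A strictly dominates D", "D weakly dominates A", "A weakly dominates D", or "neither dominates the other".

D's payoffs vs A's, by Bob's action — I: 5<6, II: 5>4, III: 6<7, IV: 4>3.
D does better at II, IV but worse at I, III; neither strategy dominates the other.

neither dominates the other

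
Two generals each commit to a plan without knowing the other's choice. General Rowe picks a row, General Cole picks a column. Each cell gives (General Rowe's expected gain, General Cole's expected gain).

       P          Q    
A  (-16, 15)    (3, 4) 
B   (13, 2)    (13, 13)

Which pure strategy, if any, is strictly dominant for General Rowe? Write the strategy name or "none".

B

B vs A: P: 13>-16, Q: 13>3.
B strictly beats every other strategy against every opponent action, so it is strictly dominant.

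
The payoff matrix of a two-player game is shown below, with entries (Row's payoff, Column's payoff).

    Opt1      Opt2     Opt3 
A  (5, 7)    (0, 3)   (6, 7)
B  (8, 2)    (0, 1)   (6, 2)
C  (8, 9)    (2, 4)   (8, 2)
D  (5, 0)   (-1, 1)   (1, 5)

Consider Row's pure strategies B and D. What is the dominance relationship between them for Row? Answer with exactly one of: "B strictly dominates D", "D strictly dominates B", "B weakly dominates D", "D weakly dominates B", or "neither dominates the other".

B strictly dominates D

Compare B to D across each choice by Column: Opt1: 8>5, Opt2: 0>-1, Opt3: 6>1.
B gives a strictly higher payoff against each choice by Column, so B strictly dominates D.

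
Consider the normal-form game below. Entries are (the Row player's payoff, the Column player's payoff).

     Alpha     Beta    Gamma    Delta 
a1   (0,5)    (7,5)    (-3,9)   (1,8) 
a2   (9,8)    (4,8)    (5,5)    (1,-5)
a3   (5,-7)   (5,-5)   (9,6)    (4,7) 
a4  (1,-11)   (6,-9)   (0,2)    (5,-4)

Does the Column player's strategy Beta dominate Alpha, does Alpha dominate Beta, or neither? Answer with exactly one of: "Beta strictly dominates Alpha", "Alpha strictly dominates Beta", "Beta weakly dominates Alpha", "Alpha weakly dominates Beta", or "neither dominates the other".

Beta weakly dominates Alpha

Compare Beta to Alpha across each choice by the Row player: a1: 5=5, a2: 8=8, a3: -5>-7, a4: -9>-11.
Beta is at least as good everywhere and strictly better somewhere (tied only at a1, a2), so Beta weakly but not strictly dominates Alpha.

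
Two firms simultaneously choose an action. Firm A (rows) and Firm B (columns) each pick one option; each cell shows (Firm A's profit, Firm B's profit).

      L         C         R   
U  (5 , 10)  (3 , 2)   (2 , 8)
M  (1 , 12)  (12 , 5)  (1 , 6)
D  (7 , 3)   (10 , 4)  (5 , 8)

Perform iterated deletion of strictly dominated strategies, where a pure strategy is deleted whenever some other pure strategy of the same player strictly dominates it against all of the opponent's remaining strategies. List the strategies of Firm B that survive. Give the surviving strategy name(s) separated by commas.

Row U is eliminated: D beats it against every remaining column (L: 7>5, C: 10>3, R: 5>2).
Column C is eliminated: R beats it against every remaining row (M: 6>5, D: 8>4).
Firm A's strategy M is strictly dominated by D (L: 7>1, R: 5>1) and is removed.
Column L is eliminated: R beats it against every remaining row (D: 8>3).
Among the remaining strategies, none is strictly dominated by another pure strategy of the same player, so the elimination stops.
Surviving strategies — Firm A: {D}; Firm B: {R}.

R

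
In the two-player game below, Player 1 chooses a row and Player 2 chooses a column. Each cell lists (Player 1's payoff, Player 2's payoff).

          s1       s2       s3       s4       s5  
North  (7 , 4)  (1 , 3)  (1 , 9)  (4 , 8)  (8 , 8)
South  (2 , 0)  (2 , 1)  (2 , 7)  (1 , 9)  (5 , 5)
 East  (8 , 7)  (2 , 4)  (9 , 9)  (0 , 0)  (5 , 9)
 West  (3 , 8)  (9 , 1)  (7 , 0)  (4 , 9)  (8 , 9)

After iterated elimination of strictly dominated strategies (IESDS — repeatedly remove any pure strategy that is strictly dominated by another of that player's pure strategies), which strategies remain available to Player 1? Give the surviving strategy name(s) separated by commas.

North, East, West

Player 1's strategy South is strictly dominated by West (s1: 3>2, s2: 9>2, s3: 7>2, s4: 4>1, s5: 8>5) and is removed.
For Player 2, s5 strictly dominates s1 on the remaining rows (North: 8>4, East: 9>7, West: 9>8); eliminate s1.
For Player 2, s5 strictly dominates s2 on the remaining rows (North: 8>3, East: 9>4, West: 9>1); eliminate s2.
Among the remaining strategies, none is strictly dominated by another pure strategy of the same player, so the elimination stops.
Surviving strategies — Player 1: {North, East, West}; Player 2: {s3, s4, s5}.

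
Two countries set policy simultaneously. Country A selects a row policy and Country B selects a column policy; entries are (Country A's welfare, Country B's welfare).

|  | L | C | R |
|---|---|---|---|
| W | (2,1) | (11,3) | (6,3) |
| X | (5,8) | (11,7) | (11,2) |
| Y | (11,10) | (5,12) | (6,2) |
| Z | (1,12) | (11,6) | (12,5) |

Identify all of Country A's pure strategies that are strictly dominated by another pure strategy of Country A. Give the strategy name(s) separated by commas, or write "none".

W: no other strategy beats it everywhere (X at C (11=11); Y at C (11>5); Z at L (2>1)).
X is not dominated — it holds its own against W at L (5>2); Y at C (11>5); Z at L (5>1).
Y is not dominated — it holds its own against W at L (11>2); X at L (11>5); Z at L (11>1).
Nothing dominates Z: W at C (11=11); X at C (11=11); Y at C (11>5).

none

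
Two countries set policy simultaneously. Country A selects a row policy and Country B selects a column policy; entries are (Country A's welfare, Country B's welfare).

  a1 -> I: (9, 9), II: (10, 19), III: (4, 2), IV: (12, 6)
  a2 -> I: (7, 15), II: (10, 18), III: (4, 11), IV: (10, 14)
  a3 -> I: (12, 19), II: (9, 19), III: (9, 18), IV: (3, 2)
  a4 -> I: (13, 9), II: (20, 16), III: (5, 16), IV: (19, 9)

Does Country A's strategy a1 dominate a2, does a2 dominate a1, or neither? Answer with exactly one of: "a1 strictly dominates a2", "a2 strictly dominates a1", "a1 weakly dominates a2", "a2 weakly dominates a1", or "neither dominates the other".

Compare a1 to a2 across each choice by Country B: I: 9>7, II: 10=10, III: 4=4, IV: 12>10.
a1 is at least as good everywhere and strictly better somewhere (tied only at II, III), so a1 weakly but not strictly dominates a2.

a1 weakly dominates a2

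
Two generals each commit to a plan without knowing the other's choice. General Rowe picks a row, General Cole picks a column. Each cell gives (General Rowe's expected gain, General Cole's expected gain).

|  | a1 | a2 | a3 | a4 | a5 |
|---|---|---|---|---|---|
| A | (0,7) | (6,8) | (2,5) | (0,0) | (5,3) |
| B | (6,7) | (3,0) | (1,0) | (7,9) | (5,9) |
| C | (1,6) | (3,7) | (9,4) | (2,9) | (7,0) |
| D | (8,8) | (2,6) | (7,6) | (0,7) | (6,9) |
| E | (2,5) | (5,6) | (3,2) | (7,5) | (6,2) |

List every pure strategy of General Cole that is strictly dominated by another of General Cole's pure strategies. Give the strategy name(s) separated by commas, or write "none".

a3

a1 is not dominated — it holds its own against a2 at B (7>0); a3 at A (7>5); a4 at A (7>0); a5 at A (7>3).
a2 is not dominated — it holds its own against a1 at A (8>7); a3 at A (8>5); a4 at A (8>0); a5 at A (8>3).
a3: dominated, since a1 does at least as well everywhere (A: 7>5, B: 7>0, C: 6>4, D: 8>6, E: 5>2).
a4 is not dominated — it holds its own against a1 at B (9>7); a2 at B (9>0); a3 at B (9>0); a5 at B (9=9).
Nothing dominates a5: a1 at B (9>7); a2 at B (9>0); a3 at B (9>0); a4 at A (3>0).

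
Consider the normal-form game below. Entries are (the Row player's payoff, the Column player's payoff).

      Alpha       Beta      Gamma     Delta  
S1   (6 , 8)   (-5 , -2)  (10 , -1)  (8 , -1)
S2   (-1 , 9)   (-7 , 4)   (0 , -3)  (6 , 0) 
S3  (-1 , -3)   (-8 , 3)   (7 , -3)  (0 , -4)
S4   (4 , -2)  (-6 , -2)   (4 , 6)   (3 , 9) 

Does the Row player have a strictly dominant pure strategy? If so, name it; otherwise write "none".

S1 vs S2: Alpha: 6>-1, Beta: -5>-7, Gamma: 10>0, Delta: 8>6.
S1 vs S3: Alpha: 6>-1, Beta: -5>-8, Gamma: 10>7, Delta: 8>0.
S1 vs S4: Alpha: 6>4, Beta: -5>-6, Gamma: 10>4, Delta: 8>3.
S1 strictly beats every other strategy against every opponent action, so it is strictly dominant.

S1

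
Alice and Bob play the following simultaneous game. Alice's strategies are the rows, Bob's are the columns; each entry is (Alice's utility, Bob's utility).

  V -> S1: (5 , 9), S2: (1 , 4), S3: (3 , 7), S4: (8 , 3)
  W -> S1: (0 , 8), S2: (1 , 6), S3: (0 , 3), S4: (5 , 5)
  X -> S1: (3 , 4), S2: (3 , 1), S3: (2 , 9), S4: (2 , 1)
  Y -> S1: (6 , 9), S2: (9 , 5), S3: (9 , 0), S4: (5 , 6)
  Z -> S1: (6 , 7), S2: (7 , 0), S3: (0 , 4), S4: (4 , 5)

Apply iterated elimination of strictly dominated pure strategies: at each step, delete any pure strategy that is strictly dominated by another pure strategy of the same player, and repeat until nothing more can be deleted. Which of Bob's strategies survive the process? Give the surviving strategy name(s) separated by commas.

For Alice, Y strictly dominates X on the remaining columns (S1: 6>3, S2: 9>3, S3: 9>2, S4: 5>2); eliminate X.
For Bob, S1 strictly dominates S2 on the remaining rows (V: 9>4, W: 8>6, Y: 9>5, Z: 7>0); eliminate S2.
Row W is eliminated: V beats it against every remaining column (S1: 5>0, S3: 3>0, S4: 8>5).
Bob's strategy S3 is strictly dominated by S1 (V: 9>7, Y: 9>0, Z: 7>4) and is removed.
For Bob, S1 strictly dominates S4 on the remaining rows (V: 9>3, Y: 9>6, Z: 7>5); eliminate S4.
Row V is eliminated: Y beats it against every remaining column (S1: 6>5).
Among the remaining strategies, none is strictly dominated by another pure strategy of the same player, so the elimination stops.
Surviving strategies — Alice: {Y, Z}; Bob: {S1}.

S1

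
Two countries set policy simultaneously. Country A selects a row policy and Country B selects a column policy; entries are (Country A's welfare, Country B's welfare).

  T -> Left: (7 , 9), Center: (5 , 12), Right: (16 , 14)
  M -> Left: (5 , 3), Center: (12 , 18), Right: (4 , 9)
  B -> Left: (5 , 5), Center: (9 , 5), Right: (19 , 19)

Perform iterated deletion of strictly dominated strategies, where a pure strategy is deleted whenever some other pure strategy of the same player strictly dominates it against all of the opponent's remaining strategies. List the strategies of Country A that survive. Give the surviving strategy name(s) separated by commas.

Country B's strategy Left is strictly dominated by Right (T: 14>9, M: 9>3, B: 19>5) and is removed.
Row T is eliminated: B beats it against every remaining column (Center: 9>5, Right: 19>16).
Among the remaining strategies, none is strictly dominated by another pure strategy of the same player, so the elimination stops.
Surviving strategies — Country A: {M, B}; Country B: {Center, Right}.

M, B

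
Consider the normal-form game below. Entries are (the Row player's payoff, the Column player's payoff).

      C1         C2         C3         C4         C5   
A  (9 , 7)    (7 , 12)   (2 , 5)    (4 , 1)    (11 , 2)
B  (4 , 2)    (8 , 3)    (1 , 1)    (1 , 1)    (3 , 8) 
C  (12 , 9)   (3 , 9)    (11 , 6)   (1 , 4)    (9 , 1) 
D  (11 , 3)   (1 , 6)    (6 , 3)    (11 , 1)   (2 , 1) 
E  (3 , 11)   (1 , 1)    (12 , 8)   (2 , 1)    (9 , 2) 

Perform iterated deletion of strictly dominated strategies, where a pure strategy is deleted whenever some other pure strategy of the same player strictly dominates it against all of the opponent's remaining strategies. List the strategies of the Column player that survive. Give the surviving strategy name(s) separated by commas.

The Column player's strategy C4 is strictly dominated by C1 (A: 7>1, B: 2>1, C: 9>4, D: 3>1, E: 11>1) and is removed.
For the Row player, C strictly dominates D on the remaining columns (C1: 12>11, C2: 3>1, C3: 11>6, C5: 9>2); eliminate D.
For the Column player, C1 strictly dominates C3 on the remaining rows (A: 7>5, B: 2>1, C: 9>6, E: 11>8); eliminate C3.
The Row player's strategy E is strictly dominated by A (C1: 9>3, C2: 7>1, C5: 11>9) and is removed.
Among the remaining strategies, none is strictly dominated by another pure strategy of the same player, so the elimination stops.
Surviving strategies — the Row player: {A, B, C}; the Column player: {C1, C2, C5}.

C1, C2, C5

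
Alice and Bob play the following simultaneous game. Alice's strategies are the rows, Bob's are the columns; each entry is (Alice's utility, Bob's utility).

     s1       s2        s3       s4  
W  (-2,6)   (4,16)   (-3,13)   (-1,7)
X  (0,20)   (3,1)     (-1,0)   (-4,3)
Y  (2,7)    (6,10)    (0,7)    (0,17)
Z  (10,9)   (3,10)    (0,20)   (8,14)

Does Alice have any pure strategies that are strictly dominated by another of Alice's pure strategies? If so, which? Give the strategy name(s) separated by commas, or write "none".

Y strictly dominates W — s1: 2>-2, s2: 6>4, s3: 0>-3, s4: 0>-1.
Y strictly dominates X — s1: 2>0, s2: 6>3, s3: 0>-1, s4: 0>-4.
Y: no other strategy beats it everywhere (W at s1 (2>-2); X at s1 (2>0); Z at s2 (6>3)).
Z is not dominated — it holds its own against W at s1 (10>-2); X at s1 (10>0); Y at s1 (10>2).

W, X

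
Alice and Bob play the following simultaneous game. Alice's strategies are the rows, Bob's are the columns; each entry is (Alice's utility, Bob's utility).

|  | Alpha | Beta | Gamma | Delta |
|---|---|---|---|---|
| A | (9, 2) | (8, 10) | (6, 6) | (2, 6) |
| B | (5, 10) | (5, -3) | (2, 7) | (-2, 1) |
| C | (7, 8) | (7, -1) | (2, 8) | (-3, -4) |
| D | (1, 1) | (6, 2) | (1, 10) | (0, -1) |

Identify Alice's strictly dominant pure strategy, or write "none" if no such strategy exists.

A vs B: Alpha: 9>5, Beta: 8>5, Gamma: 6>2, Delta: 2>-2.
A vs C: Alpha: 9>7, Beta: 8>7, Gamma: 6>2, Delta: 2>-3.
A vs D: Alpha: 9>1, Beta: 8>6, Gamma: 6>1, Delta: 2>0.
A strictly beats every other strategy against every opponent action, so it is strictly dominant.

A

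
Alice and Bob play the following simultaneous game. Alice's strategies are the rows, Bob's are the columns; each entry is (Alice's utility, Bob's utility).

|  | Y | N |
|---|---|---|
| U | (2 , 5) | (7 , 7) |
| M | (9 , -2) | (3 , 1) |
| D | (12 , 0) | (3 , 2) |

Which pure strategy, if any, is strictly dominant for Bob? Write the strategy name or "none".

N vs Y: U: 7>5, M: 1>-2, D: 2>0.
N strictly beats every other strategy against every opponent action, so it is strictly dominant.

N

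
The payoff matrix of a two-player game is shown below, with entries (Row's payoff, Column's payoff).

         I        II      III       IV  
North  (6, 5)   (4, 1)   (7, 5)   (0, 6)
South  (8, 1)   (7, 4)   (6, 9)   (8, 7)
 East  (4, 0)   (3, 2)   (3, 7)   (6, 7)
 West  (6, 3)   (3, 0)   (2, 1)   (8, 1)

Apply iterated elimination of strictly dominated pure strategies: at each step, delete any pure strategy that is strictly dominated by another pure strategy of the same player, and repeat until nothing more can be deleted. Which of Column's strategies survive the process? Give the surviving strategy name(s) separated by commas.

I, III, IV

Row East is eliminated: South beats it against every remaining column (I: 8>4, II: 7>3, III: 6>3, IV: 8>6).
Column II is eliminated: III beats it against every remaining row (North: 5>1, South: 9>4, West: 1>0).
Among the remaining strategies, none is strictly dominated by another pure strategy of the same player, so the elimination stops.
Surviving strategies — Row: {North, South, West}; Column: {I, III, IV}.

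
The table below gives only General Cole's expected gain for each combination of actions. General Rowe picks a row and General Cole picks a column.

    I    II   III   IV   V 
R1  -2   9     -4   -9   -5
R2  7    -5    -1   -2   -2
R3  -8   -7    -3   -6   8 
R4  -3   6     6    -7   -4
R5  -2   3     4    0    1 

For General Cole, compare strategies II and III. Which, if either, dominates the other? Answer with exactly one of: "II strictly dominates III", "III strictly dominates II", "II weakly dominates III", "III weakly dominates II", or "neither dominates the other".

neither dominates the other

II's payoffs vs III's, by General Rowe's action — R1: 9>-4, R2: -5<-1, R3: -7<-3, R4: 6=6, R5: 3<4.
II does better at R1 but worse at R2, R3, R5; neither strategy dominates the other.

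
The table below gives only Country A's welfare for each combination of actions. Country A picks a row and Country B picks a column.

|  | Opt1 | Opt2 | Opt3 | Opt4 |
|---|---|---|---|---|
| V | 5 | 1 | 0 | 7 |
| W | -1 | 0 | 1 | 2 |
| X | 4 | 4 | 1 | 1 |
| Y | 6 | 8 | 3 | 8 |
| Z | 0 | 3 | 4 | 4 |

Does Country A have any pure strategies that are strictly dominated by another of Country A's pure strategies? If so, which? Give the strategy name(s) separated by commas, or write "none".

V is strictly dominated by Y (Opt1: 6>5, Opt2: 8>1, Opt3: 3>0, Opt4: 8>7).
W: dominated, since Y does at least as well everywhere (Opt1: 6>-1, Opt2: 8>0, Opt3: 3>1, Opt4: 8>2).
X: dominated, since Y does at least as well everywhere (Opt1: 6>4, Opt2: 8>4, Opt3: 3>1, Opt4: 8>1).
Nothing dominates Y: V at Opt1 (6>5); W at Opt1 (6>-1); X at Opt1 (6>4); Z at Opt1 (6>0).
Nothing dominates Z: V at Opt2 (3>1); W at Opt1 (0>-1); X at Opt3 (4>1); Y at Opt3 (4>3).

V, W, X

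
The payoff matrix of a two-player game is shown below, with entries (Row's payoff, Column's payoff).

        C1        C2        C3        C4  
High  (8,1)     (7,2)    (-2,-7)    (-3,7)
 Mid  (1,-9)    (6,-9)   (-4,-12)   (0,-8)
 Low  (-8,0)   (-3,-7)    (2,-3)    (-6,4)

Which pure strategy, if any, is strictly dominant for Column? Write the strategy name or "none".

C4 vs C1: High: 7>1, Mid: -8>-9, Low: 4>0.
C4 vs C2: High: 7>2, Mid: -8>-9, Low: 4>-7.
C4 vs C3: High: 7>-7, Mid: -8>-12, Low: 4>-3.
C4 strictly beats every other strategy against every opponent action, so it is strictly dominant.

C4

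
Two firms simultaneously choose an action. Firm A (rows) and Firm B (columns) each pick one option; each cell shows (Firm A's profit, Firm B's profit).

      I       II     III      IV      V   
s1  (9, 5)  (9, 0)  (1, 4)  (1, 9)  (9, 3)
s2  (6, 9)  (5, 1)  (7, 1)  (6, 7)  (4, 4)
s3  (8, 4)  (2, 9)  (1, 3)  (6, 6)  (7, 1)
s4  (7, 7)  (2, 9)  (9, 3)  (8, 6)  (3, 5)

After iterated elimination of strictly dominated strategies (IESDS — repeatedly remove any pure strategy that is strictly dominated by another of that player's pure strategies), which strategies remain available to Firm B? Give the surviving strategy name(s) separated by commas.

Firm B's strategy III is strictly dominated by I (s1: 5>4, s2: 9>1, s3: 4>3, s4: 7>3) and is removed.
Column V is eliminated: I beats it against every remaining row (s1: 5>3, s2: 9>4, s3: 4>1, s4: 7>5).
Among the remaining strategies, none is strictly dominated by another pure strategy of the same player, so the elimination stops.
Surviving strategies — Firm A: {s1, s2, s3, s4}; Firm B: {I, II, IV}.

I, II, IV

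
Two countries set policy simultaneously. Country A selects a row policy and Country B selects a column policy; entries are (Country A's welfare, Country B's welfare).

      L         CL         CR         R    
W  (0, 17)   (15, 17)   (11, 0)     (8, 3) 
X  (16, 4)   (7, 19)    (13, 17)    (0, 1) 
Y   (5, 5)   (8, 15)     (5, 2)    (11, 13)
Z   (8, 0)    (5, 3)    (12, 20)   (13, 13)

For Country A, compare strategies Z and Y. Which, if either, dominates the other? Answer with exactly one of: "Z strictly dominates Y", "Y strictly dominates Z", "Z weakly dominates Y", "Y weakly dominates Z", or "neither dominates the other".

neither dominates the other

Compare Z to Y across every action of Country B: L: 8>5, CL: 5<8, CR: 12>5, R: 13>11.
Z does better at L, CR, R but worse at CL; neither strategy dominates the other.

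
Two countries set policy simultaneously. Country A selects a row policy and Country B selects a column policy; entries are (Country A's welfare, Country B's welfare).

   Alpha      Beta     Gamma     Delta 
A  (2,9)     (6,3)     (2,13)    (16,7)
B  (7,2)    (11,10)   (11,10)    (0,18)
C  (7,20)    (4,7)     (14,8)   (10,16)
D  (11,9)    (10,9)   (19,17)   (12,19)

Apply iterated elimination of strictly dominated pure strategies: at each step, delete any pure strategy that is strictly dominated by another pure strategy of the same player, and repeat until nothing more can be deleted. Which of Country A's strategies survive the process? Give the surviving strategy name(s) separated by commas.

For Country A, D strictly dominates C on the remaining columns (Alpha: 11>7, Beta: 10>4, Gamma: 19>14, Delta: 12>10); eliminate C.
Column Alpha is eliminated: Gamma beats it against every remaining row (A: 13>9, B: 10>2, D: 17>9).
For Country B, Delta strictly dominates Beta on the remaining rows (A: 7>3, B: 18>10, D: 19>9); eliminate Beta.
Row B is eliminated: D beats it against every remaining column (Gamma: 19>11, Delta: 12>0).
Among the remaining strategies, none is strictly dominated by another pure strategy of the same player, so the elimination stops.
Surviving strategies — Country A: {A, D}; Country B: {Gamma, Delta}.

A, D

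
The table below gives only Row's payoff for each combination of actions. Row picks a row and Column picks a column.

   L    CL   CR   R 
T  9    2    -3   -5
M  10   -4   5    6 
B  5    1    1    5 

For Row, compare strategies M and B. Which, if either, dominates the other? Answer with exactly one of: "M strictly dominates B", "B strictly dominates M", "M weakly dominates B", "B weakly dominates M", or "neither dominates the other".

neither dominates the other

M's payoffs vs B's, by Column's action — L: 10>5, CL: -4<1, CR: 5>1, R: 6>5.
M does better at L, CR, R but worse at CL; neither strategy dominates the other.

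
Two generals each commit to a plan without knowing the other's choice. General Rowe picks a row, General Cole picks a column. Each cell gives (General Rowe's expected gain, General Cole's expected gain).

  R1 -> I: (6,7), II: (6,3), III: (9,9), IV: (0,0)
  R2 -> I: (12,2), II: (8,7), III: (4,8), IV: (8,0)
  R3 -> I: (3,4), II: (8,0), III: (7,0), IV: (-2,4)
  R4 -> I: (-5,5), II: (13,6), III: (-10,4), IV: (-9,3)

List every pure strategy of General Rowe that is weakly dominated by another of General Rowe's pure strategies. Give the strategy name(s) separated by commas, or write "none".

none

Nothing dominates R1: R2 at III (9>4); R3 at I (6>3); R4 at I (6>-5).
Nothing dominates R2: R1 at I (12>6); R3 at I (12>3); R4 at I (12>-5).
R3 is not dominated — it holds its own against R1 at II (8>6); R2 at III (7>4); R4 at I (3>-5).
R4 is not dominated — it holds its own against R1 at II (13>6); R2 at II (13>8); R3 at II (13>8).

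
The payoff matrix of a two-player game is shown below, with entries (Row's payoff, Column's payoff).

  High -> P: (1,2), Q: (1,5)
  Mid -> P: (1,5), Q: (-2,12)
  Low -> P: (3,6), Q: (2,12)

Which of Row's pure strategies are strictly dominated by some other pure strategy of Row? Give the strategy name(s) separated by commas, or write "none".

Low strictly dominates High — P: 3>1, Q: 2>1.
Mid is strictly dominated by Low (P: 3>1, Q: 2>-2).
Nothing dominates Low: High at P (3>1); Mid at P (3>1).

High, Mid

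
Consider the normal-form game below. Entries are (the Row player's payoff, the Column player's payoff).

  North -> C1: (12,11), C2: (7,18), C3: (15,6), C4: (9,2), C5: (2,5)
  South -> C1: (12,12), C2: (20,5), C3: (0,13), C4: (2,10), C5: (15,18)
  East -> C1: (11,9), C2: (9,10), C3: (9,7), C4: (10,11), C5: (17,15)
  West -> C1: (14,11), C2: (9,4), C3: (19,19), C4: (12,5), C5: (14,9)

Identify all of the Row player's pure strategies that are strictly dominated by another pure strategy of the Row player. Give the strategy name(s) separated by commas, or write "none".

North: dominated, since West does at least as well everywhere (C1: 14>12, C2: 9>7, C3: 19>15, C4: 12>9, C5: 14>2).
South: no other strategy beats it everywhere (North at C1 (12=12); East at C1 (12>11); West at C2 (20>9)).
East: no other strategy beats it everywhere (North at C2 (9>7); South at C3 (9>0); West at C2 (9=9)).
Nothing dominates West: North at C1 (14>12); South at C1 (14>12); East at C1 (14>11).

North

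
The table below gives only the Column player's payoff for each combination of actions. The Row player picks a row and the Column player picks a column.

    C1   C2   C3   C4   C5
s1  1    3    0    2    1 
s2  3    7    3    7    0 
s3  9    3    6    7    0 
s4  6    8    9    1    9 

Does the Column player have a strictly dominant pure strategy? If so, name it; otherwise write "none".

none

C1 fails to dominate C2 at s1 (1<3).
C2 fails to dominate C1 at s3 (3<9).
C3 fails to dominate C1 at s1 (0<1).
C4 fails to dominate C1 at s3 (7<9).
C5 fails to dominate C1 at s1 (1=1).
No single strategy dominates all the others.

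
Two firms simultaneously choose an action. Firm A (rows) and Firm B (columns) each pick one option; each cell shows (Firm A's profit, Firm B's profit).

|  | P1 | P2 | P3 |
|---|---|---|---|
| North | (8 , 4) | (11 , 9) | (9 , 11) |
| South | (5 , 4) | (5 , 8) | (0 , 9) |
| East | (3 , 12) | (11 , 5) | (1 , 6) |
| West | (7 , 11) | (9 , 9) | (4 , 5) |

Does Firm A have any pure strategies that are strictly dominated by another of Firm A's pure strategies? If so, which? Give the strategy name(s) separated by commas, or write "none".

North is not dominated — it holds its own against South at P1 (8>5); East at P1 (8>3); West at P1 (8>7).
South is strictly dominated by North (P1: 8>5, P2: 11>5, P3: 9>0).
East is not dominated — it holds its own against North at P2 (11=11); South at P2 (11>5); West at P2 (11>9).
West: dominated, since North does at least as well everywhere (P1: 8>7, P2: 11>9, P3: 9>4).

South, West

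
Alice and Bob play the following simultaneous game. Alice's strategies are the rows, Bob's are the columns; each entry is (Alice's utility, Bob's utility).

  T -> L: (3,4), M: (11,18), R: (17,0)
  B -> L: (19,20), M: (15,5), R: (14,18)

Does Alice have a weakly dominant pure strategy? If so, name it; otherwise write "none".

T fails to dominate B at L (3<19).
B fails to dominate T at R (14<17).
No single strategy dominates all the others.

none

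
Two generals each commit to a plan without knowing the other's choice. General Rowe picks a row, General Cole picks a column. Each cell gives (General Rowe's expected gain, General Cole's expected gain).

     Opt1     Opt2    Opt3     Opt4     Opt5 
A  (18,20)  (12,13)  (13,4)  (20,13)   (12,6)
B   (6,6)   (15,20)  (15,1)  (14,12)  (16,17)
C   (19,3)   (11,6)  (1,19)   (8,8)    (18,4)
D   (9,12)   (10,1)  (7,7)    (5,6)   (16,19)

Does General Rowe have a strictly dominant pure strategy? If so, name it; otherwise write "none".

none

A fails to dominate B at Opt2 (12<15).
B fails to dominate A at Opt1 (6<18).
C fails to dominate A at Opt2 (11<12).
D fails to dominate A at Opt1 (9<18).
No single strategy dominates all the others.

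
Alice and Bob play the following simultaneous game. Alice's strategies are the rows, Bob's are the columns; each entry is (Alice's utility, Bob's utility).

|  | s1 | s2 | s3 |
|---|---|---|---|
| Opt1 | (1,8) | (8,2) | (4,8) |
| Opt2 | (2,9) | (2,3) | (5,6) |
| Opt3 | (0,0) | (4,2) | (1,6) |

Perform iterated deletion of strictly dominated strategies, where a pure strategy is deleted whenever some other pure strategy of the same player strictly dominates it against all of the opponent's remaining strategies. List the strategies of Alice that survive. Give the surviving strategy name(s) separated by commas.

Row Opt3 is eliminated: Opt1 beats it against every remaining column (s1: 1>0, s2: 8>4, s3: 4>1).
Bob's strategy s2 is strictly dominated by s1 (Opt1: 8>2, Opt2: 9>3) and is removed.
Row Opt1 is eliminated: Opt2 beats it against every remaining column (s1: 2>1, s3: 5>4).
Bob's strategy s3 is strictly dominated by s1 (Opt2: 9>6) and is removed.
Among the remaining strategies, none is strictly dominated by another pure strategy of the same player, so the elimination stops.
Surviving strategies — Alice: {Opt2}; Bob: {s1}.

Opt2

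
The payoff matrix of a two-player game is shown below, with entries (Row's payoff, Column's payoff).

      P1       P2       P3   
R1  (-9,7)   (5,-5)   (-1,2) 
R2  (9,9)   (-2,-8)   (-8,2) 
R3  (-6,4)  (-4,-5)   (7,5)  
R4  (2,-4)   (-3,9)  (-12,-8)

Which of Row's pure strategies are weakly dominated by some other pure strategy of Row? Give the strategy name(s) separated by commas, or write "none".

R1 is not dominated — it holds its own against R2 at P2 (5>-2); R3 at P2 (5>-4); R4 at P2 (5>-3).
R2 is not dominated — it holds its own against R1 at P1 (9>-9); R3 at P1 (9>-6); R4 at P1 (9>2).
R3: no other strategy beats it everywhere (R1 at P1 (-6>-9); R2 at P3 (7>-8); R4 at P3 (7>-12)).
R2 weakly dominates R4 — P1: 9>2, P2: -2>-3, P3: -8>-12.

R4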